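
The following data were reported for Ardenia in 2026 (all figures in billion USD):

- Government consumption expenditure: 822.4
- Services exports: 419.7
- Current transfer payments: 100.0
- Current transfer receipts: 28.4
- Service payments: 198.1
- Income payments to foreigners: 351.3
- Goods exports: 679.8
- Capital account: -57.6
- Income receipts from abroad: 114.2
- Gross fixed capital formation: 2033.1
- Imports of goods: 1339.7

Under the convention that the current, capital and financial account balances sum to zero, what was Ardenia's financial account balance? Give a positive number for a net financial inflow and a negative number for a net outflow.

804.6

Goods balance = 679.8 - 1339.7 = -659.9
Services balance = 419.7 - 198.1 = 221.6
Trade balance (goods + services) = -659.9 + 221.6 = -438.3
Net primary income = 114.2 - 351.3 = -237.1
Net secondary income = 28.4 - 100.0 = -71.6
Current account = -438.3 + (-237.1) + (-71.6) = -747.0
Financial account = -(-747.0 + (-57.6)) = 804.6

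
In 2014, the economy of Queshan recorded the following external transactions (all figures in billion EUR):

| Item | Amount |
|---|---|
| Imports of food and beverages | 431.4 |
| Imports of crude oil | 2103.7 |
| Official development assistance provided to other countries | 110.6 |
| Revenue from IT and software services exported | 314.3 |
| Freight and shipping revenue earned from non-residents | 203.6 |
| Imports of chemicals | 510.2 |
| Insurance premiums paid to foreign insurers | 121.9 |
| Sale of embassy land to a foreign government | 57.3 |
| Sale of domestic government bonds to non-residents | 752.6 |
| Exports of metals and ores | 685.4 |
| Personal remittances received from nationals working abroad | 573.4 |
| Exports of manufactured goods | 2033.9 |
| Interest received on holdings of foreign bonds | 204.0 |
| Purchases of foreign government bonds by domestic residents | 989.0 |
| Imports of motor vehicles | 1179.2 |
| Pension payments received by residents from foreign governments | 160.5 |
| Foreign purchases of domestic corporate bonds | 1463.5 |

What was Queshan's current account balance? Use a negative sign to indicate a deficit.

-281.9

Goods: 2033.9 - 2103.7 - 510.2 - 1179.2 - 431.4 + 685.4 = -1505.2
Services: -121.9 + 203.6 + 314.3 = 396.0
Primary income: 204.0
Secondary income: -110.6 + 573.4 + 160.5 = 623.3
Current account = (-1505.2) + 396.0 + 204.0 + 623.3 = -281.9
(Excluded from the current account — capital account: sale of embassy land to a foreign government 57.3; financial account: sale of domestic government bonds to non-residents 752.6, purchases of foreign government bonds by domestic residents 989.0, foreign purchases of domestic corporate bonds 1463.5.)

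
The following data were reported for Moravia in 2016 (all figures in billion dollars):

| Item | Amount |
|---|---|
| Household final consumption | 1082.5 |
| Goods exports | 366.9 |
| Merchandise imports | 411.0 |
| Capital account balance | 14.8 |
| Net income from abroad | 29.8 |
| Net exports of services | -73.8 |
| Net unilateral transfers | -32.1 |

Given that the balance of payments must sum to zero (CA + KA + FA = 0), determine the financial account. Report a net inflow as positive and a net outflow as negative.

Goods balance = 366.9 - 411.0 = -44.1
Services balance = -73.8
Trade balance (goods + services) = -44.1 + (-73.8) = -117.9
Net primary income = 29.8
Net secondary income = -32.1
Current account = -117.9 + 29.8 + (-32.1) = -120.2
Financial account = -(-120.2 + 14.8) = 105.4

105.4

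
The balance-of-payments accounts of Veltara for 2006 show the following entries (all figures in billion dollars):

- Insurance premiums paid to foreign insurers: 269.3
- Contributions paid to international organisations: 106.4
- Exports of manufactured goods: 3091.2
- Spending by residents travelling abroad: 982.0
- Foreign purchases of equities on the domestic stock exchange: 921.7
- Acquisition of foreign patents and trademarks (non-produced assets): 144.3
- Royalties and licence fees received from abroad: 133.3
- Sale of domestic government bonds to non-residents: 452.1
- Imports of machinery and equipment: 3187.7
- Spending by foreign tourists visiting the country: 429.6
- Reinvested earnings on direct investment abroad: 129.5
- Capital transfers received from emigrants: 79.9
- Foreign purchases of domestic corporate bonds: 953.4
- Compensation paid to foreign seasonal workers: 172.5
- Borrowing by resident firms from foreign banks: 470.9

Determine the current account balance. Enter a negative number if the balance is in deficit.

-934.3

Goods: 3091.2 - 3187.7 = -96.5
Services: -982.0 + 429.6 + 133.3 - 269.3 = -688.4
Primary income: -172.5 + 129.5 = -43.0
Secondary income: -106.4
Current account = (-96.5) + (-688.4) + (-43.0) + (-106.4) = -934.3
(Excluded from the current account — financial account: foreign purchases of equities on the domestic stock exchange 921.7, sale of domestic government bonds to non-residents 452.1, foreign purchases of domestic corporate bonds 953.4, borrowing by resident firms from foreign banks 470.9; capital account: acquisition of foreign patents and trademarks (non-produced assets) 144.3, capital transfers received from emigrants 79.9.)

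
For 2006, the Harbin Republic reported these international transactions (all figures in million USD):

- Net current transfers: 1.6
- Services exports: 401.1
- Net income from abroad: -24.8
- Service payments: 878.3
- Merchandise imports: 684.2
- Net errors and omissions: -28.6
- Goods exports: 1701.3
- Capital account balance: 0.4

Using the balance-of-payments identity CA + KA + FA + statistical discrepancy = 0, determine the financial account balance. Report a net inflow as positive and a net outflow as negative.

-488.5

Goods balance = 1701.3 - 684.2 = 1017.1
Services balance = 401.1 - 878.3 = -477.2
Trade balance (goods + services) = 1017.1 + (-477.2) = 539.9
Net primary income = -24.8
Net secondary income = 1.6
Current account = 539.9 + (-24.8) + 1.6 = 516.7
Financial account = -(516.7 + 0.4 + (-28.6)) = -488.5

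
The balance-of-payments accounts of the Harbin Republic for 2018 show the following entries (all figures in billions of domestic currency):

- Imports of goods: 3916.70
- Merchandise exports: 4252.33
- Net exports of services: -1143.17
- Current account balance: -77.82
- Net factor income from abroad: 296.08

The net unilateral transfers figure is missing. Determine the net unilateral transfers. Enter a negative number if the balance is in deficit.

Current account = goods balance + services balance + net primary income + net secondary income
Sum of the known components = -511.46
Net unilateral transfers = CA - (known components) = -77.82 - (-511.46) = 433.64

433.64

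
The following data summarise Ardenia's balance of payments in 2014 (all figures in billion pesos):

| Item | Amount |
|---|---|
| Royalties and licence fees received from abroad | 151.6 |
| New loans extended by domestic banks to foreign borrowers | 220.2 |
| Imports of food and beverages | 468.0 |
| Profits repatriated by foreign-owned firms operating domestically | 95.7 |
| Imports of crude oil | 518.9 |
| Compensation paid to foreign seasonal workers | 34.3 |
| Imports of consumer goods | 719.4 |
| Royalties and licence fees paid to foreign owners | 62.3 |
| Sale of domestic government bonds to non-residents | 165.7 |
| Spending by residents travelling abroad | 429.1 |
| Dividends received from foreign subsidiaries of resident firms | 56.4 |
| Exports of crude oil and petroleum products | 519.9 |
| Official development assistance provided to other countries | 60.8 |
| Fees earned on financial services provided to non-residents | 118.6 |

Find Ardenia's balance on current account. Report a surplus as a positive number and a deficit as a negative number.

-1542.0

Goods: -518.9 - 719.4 - 468.0 + 519.9 = -1186.4
Services: -429.1 + 151.6 + 118.6 - 62.3 = -221.2
Primary income: -34.3 - 95.7 + 56.4 = -73.6
Secondary income: -60.8
Current account = (-1186.4) + (-221.2) + (-73.6) + (-60.8) = -1542.0
(Excluded from the current account — financial account: new loans extended by domestic banks to foreign borrowers 220.2, sale of domestic government bonds to non-residents 165.7.)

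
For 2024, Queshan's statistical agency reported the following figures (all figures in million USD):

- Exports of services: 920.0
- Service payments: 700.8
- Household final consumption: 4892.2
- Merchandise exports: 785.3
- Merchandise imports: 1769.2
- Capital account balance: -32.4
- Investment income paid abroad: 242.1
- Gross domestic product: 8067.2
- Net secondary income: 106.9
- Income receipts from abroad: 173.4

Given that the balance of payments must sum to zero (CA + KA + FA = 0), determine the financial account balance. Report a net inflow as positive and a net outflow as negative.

758.9

Goods balance = 785.3 - 1769.2 = -983.9
Services balance = 920.0 - 700.8 = 219.2
Trade balance (goods + services) = -983.9 + 219.2 = -764.7
Net primary income = 173.4 - 242.1 = -68.7
Net secondary income = 106.9
Current account = -764.7 + (-68.7) + 106.9 = -726.5
Financial account = -(-726.5 + (-32.4)) = 758.9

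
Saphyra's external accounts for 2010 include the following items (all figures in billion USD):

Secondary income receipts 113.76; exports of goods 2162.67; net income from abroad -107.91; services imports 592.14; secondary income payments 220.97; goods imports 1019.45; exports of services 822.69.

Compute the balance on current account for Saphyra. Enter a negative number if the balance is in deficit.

1158.65

Goods balance = 2162.67 - 1019.45 = 1143.22
Services balance = 822.69 - 592.14 = 230.55
Trade balance (goods + services) = 1143.22 + 230.55 = 1373.77
Net primary income = -107.91
Net secondary income = 113.76 - 220.97 = -107.21
Current account = 1373.77 + (-107.91) + (-107.21) = 1158.65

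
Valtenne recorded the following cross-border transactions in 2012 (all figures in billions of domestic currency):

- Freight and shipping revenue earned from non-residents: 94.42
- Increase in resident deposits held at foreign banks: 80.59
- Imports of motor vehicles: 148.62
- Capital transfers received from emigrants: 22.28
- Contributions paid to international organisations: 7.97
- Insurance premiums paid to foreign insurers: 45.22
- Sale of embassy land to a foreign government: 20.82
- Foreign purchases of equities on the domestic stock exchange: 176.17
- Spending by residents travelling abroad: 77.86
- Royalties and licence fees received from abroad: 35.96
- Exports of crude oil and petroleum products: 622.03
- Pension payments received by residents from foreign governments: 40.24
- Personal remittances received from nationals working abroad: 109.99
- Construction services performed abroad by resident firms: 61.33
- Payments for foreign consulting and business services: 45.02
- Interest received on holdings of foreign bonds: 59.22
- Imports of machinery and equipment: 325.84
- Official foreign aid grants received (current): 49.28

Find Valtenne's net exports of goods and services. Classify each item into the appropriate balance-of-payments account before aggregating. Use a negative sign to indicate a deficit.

171.18

Goods: 622.03 - 325.84 - 148.62 = 147.57
Services: -45.22 + 35.96 - 77.86 + 61.33 + 94.42 - 45.02 = 23.61
Trade balance = 147.57 + 23.61 = 171.18
(Excluded from the trade balance — financial account: increase in resident deposits held at foreign banks 80.59, foreign purchases of equities on the domestic stock exchange 176.17; capital account: capital transfers received from emigrants 22.28, sale of embassy land to a foreign government 20.82; secondary income: contributions paid to international organisations 7.97, pension payments received by residents from foreign governments 40.24, personal remittances received from nationals working abroad 109.99, official foreign aid grants received (current) 49.28; primary income: interest received on holdings of foreign bonds 59.22.)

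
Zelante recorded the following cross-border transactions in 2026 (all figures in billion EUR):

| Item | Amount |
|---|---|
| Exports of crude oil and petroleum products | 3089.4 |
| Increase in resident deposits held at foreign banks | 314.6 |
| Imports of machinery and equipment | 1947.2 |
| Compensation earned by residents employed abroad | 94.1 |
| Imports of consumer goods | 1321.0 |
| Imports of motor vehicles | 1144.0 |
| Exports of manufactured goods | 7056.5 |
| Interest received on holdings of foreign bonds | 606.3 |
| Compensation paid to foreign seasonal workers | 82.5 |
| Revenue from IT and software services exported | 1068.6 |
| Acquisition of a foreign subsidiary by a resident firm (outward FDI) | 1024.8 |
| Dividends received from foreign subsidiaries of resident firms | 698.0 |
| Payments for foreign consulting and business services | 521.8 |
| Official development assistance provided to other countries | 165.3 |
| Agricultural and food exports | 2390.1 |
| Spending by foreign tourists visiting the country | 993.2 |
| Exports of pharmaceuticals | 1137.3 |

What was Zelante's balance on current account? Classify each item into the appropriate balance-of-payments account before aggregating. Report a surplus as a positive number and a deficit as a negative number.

11951.7

Goods: 3089.4 + 1137.3 - 1321.0 - 1947.2 + 7056.5 - 1144.0 + 2390.1 = 9261.1
Services: -521.8 + 993.2 + 1068.6 = 1540.0
Primary income: 94.1 - 82.5 + 698.0 + 606.3 = 1315.9
Secondary income: -165.3
Current account = 9261.1 + 1540.0 + 1315.9 + (-165.3) = 11951.7
(Excluded from the current account — financial account: increase in resident deposits held at foreign banks 314.6, acquisition of a foreign subsidiary by a resident firm (outward FDI) 1024.8.)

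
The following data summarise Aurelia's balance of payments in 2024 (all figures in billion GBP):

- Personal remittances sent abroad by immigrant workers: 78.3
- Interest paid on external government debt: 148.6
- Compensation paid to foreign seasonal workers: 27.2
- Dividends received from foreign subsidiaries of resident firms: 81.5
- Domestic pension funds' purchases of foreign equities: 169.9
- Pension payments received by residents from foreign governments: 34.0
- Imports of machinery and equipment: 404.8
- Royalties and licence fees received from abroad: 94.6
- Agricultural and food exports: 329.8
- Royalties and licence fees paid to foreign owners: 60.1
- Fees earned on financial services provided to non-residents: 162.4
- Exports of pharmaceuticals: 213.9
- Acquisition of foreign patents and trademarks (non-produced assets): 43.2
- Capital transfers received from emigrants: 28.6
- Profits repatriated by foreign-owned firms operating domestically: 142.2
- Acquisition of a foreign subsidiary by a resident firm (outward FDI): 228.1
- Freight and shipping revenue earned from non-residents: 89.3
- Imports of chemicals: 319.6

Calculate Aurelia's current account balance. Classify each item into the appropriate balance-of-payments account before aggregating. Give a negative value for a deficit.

Goods: -404.8 + 329.8 + 213.9 - 319.6 = -180.7
Services: 94.6 - 60.1 + 89.3 + 162.4 = 286.2
Primary income: -142.2 - 27.2 + 81.5 - 148.6 = -236.5
Secondary income: -78.3 + 34.0 = -44.3
Current account = (-180.7) + 286.2 + (-236.5) + (-44.3) = -175.3
(Excluded from the current account — financial account: domestic pension funds' purchases of foreign equities 169.9, acquisition of a foreign subsidiary by a resident firm (outward FDI) 228.1; capital account: acquisition of foreign patents and trademarks (non-produced assets) 43.2, capital transfers received from emigrants 28.6.)

-175.3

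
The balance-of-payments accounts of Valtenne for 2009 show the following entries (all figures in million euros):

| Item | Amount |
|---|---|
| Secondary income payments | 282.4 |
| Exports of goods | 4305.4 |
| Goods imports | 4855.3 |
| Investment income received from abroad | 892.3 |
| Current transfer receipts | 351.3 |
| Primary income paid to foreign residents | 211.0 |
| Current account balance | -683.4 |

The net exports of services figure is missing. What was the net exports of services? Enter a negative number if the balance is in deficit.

Current account = goods balance + services balance + net primary income + net secondary income
Sum of the known components = 200.3
Net exports of services = CA - (known components) = -683.4 - 200.3 = -883.7

-883.7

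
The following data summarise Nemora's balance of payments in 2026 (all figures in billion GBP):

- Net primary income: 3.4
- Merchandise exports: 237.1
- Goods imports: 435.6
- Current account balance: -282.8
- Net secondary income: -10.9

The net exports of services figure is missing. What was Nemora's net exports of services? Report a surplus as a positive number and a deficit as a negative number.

Current account = goods balance + services balance + net primary income + net secondary income
Sum of the known components = -206.0
Net exports of services = CA - (known components) = -282.8 - (-206.0) = -76.8

-76.8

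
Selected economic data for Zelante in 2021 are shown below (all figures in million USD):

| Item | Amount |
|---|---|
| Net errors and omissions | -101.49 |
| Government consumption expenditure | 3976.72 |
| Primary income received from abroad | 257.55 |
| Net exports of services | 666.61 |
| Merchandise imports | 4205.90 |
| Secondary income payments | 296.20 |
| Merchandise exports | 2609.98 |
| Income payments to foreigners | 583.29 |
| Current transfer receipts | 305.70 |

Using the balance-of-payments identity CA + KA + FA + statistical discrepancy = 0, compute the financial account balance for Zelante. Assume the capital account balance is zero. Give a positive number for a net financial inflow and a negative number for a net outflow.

1347.04

Goods balance = 2609.98 - 4205.90 = -1595.92
Services balance = 666.61
Trade balance (goods + services) = -1595.92 + 666.61 = -929.31
Net primary income = 257.55 - 583.29 = -325.74
Net secondary income = 305.70 - 296.20 = 9.50
Current account = -929.31 + (-325.74) + 9.50 = -1245.55
Financial account = -(-1245.55 + (-101.49)) = 1347.04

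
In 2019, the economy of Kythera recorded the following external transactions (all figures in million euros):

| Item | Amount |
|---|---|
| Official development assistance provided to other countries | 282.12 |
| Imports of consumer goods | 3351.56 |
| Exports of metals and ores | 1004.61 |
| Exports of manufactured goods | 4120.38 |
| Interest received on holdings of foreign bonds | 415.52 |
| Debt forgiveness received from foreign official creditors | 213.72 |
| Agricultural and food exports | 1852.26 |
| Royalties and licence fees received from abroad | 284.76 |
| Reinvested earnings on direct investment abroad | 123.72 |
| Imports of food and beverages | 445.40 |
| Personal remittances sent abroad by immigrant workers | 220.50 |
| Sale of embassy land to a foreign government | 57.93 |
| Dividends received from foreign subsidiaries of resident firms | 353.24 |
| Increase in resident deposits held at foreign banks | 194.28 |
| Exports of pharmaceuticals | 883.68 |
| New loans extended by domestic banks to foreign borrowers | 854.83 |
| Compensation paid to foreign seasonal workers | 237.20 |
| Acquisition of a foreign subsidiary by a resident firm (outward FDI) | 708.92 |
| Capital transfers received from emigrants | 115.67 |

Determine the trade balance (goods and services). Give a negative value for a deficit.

4348.73

Goods: -3351.56 + 4120.38 + 1852.26 - 445.40 + 1004.61 + 883.68 = 4063.97
Services: 284.76
Trade balance = 4063.97 + 284.76 = 4348.73
(Excluded from the trade balance — secondary income: official development assistance provided to other countries 282.12, personal remittances sent abroad by immigrant workers 220.50; primary income: interest received on holdings of foreign bonds 415.52, reinvested earnings on direct investment abroad 123.72, dividends received from foreign subsidiaries of resident firms 353.24, compensation paid to foreign seasonal workers 237.20; capital account: debt forgiveness received from foreign official creditors 213.72, sale of embassy land to a foreign government 57.93, capital transfers received from emigrants 115.67; financial account: increase in resident deposits held at foreign banks 194.28, new loans extended by domestic banks to foreign borrowers 854.83, acquisition of a foreign subsidiary by a resident firm (outward FDI) 708.92.)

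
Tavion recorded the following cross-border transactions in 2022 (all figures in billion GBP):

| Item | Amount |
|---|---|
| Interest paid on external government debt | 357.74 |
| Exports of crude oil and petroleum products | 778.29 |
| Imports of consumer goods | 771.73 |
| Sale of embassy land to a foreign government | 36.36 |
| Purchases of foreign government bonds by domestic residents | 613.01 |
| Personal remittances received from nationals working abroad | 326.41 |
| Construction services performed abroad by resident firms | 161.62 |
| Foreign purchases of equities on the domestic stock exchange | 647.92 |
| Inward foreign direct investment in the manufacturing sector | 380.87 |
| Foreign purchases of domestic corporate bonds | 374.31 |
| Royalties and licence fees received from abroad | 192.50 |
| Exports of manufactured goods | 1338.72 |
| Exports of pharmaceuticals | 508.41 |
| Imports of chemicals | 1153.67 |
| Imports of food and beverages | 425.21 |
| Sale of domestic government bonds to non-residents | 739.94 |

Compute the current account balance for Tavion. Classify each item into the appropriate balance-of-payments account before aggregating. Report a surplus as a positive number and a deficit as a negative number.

Goods: 778.29 + 508.41 - 1153.67 + 1338.72 - 771.73 - 425.21 = 274.81
Services: 161.62 + 192.50 = 354.12
Primary income: -357.74
Secondary income: 326.41
Current account = 274.81 + 354.12 + (-357.74) + 326.41 = 597.60
(Excluded from the current account — capital account: sale of embassy land to a foreign government 36.36; financial account: purchases of foreign government bonds by domestic residents 613.01, foreign purchases of equities on the domestic stock exchange 647.92, inward foreign direct investment in the manufacturing sector 380.87, foreign purchases of domestic corporate bonds 374.31, sale of domestic government bonds to non-residents 739.94.)

597.60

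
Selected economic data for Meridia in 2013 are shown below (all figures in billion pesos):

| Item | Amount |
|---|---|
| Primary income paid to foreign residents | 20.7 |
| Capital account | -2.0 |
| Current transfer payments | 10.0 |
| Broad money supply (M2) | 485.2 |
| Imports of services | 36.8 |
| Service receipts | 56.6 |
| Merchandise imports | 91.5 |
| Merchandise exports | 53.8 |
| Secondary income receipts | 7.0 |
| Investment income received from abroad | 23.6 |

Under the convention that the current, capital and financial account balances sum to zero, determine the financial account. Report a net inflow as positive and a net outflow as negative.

Goods balance = 53.8 - 91.5 = -37.7
Services balance = 56.6 - 36.8 = 19.8
Trade balance (goods + services) = -37.7 + 19.8 = -17.9
Net primary income = 23.6 - 20.7 = 2.9
Net secondary income = 7.0 - 10.0 = -3.0
Current account = -17.9 + 2.9 + (-3.0) = -18.0
Financial account = -(-18.0 + (-2.0)) = 20.0

20.0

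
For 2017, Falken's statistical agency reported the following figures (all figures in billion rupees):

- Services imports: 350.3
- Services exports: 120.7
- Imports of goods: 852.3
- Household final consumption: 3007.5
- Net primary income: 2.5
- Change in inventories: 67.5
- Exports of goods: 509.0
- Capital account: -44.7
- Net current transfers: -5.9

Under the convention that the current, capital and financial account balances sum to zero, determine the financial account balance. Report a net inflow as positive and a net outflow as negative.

Goods balance = 509.0 - 852.3 = -343.3
Services balance = 120.7 - 350.3 = -229.6
Trade balance (goods + services) = -343.3 + (-229.6) = -572.9
Net primary income = 2.5
Net secondary income = -5.9
Current account = -572.9 + 2.5 + (-5.9) = -576.3
Financial account = -(-576.3 + (-44.7)) = 621.0

621.0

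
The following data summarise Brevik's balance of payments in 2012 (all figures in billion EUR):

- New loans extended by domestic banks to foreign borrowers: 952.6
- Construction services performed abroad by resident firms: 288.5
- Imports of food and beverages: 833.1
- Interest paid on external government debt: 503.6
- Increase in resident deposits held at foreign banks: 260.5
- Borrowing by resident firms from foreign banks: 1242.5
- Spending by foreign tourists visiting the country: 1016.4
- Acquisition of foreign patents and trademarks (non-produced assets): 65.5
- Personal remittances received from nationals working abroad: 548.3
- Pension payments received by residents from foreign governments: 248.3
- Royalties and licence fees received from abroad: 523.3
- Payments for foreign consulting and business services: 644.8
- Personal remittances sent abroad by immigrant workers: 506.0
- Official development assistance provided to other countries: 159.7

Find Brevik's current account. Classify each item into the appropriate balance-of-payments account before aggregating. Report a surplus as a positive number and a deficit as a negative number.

-22.4

Goods: -833.1
Services: -644.8 + 1016.4 + 288.5 + 523.3 = 1183.4
Primary income: -503.6
Secondary income: 548.3 + 248.3 - 159.7 - 506.0 = 130.9
Current account = (-833.1) + 1183.4 + (-503.6) + 130.9 = -22.4
(Excluded from the current account — financial account: new loans extended by domestic banks to foreign borrowers 952.6, increase in resident deposits held at foreign banks 260.5, borrowing by resident firms from foreign banks 1242.5; capital account: acquisition of foreign patents and trademarks (non-produced assets) 65.5.)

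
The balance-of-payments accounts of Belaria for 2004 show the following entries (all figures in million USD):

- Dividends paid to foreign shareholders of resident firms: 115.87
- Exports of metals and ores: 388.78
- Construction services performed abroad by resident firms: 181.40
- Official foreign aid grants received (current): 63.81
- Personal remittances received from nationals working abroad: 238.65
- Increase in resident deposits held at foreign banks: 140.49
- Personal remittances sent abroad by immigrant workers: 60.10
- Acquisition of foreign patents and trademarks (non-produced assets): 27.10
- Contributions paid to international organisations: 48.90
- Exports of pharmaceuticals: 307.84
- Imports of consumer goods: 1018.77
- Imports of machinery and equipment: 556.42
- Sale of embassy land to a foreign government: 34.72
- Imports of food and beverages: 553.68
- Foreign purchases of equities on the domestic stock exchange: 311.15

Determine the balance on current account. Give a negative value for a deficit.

Goods: -553.68 - 1018.77 - 556.42 + 388.78 + 307.84 = -1432.25
Services: 181.40
Primary income: -115.87
Secondary income: 63.81 - 60.10 + 238.65 - 48.90 = 193.46
Current account = (-1432.25) + 181.40 + (-115.87) + 193.46 = -1173.26
(Excluded from the current account — financial account: increase in resident deposits held at foreign banks 140.49, foreign purchases of equities on the domestic stock exchange 311.15; capital account: acquisition of foreign patents and trademarks (non-produced assets) 27.10, sale of embassy land to a foreign government 34.72.)

-1173.26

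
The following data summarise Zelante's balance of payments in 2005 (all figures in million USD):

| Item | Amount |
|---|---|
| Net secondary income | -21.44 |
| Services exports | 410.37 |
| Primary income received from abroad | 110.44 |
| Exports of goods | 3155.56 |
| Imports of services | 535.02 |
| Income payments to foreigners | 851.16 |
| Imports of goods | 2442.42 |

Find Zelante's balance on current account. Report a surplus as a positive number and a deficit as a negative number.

-173.67

Goods balance = 3155.56 - 2442.42 = 713.14
Services balance = 410.37 - 535.02 = -124.65
Trade balance (goods + services) = 713.14 + (-124.65) = 588.49
Net primary income = 110.44 - 851.16 = -740.72
Net secondary income = -21.44
Current account = 588.49 + (-740.72) + (-21.44) = -173.67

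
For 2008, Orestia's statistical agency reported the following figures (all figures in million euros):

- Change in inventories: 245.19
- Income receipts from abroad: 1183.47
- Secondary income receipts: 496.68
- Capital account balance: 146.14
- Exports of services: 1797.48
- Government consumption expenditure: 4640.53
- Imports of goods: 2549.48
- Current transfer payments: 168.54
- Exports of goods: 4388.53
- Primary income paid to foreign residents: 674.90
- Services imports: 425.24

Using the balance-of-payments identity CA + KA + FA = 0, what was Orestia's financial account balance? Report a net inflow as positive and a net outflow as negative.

-4194.14

Goods balance = 4388.53 - 2549.48 = 1839.05
Services balance = 1797.48 - 425.24 = 1372.24
Trade balance (goods + services) = 1839.05 + 1372.24 = 3211.29
Net primary income = 1183.47 - 674.90 = 508.57
Net secondary income = 496.68 - 168.54 = 328.14
Current account = 3211.29 + 508.57 + 328.14 = 4048.00
Financial account = -(4048.00 + 146.14) = -4194.14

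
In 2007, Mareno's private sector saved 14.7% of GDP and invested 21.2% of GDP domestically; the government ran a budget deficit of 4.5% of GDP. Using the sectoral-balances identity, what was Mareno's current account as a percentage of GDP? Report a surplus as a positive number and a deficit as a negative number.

By the sectoral-balances identity, CA = (S_private - I) + (T - G).
Private balance = 14.7 - 21.2 = -6.5
Government balance (T - G) = -4.5
CA = -6.5 + (-4.5) = -11.0

-11.0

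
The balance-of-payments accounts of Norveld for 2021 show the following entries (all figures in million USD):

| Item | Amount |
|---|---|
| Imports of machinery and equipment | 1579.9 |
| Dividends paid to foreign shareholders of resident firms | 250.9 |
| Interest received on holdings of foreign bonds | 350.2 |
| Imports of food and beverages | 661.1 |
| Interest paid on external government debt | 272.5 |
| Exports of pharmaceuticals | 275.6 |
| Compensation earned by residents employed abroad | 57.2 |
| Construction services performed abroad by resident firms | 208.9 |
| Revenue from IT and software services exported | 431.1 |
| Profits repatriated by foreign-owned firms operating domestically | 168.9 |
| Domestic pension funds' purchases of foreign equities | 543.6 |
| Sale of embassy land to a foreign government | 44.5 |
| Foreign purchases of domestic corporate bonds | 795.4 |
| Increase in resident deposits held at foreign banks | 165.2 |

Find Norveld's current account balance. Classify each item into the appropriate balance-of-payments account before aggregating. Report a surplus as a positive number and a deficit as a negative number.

Goods: 275.6 - 1579.9 - 661.1 = -1965.4
Services: 208.9 + 431.1 = 640.0
Primary income: 350.2 - 168.9 + 57.2 - 272.5 - 250.9 = -284.9
Current account = (-1965.4) + 640.0 + (-284.9) = -1610.3
(Excluded from the current account — financial account: domestic pension funds' purchases of foreign equities 543.6, foreign purchases of domestic corporate bonds 795.4, increase in resident deposits held at foreign banks 165.2; capital account: sale of embassy land to a foreign government 44.5.)

-1610.3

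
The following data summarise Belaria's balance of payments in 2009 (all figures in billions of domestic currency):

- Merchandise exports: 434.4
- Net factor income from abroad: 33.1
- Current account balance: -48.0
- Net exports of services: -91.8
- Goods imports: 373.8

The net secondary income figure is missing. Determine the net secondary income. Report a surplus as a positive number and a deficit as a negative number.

Current account = goods balance + services balance + net primary income + net secondary income
Sum of the known components = 1.9
Net secondary income = CA - (known components) = -48.0 - 1.9 = -49.9

-49.9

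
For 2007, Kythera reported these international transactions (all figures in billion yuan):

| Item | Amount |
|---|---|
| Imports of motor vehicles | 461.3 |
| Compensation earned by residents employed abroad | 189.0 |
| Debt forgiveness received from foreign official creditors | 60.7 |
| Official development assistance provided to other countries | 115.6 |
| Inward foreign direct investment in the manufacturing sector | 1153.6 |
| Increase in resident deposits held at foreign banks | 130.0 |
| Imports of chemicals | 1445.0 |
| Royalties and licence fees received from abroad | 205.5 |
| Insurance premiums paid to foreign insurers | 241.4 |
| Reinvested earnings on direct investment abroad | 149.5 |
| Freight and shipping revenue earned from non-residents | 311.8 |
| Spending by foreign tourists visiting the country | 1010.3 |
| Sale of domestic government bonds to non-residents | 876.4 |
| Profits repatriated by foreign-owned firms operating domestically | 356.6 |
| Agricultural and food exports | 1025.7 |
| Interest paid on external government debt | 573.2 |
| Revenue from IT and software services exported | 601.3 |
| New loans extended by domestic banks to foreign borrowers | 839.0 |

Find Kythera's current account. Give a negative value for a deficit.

Goods: 1025.7 - 461.3 - 1445.0 = -880.6
Services: 1010.3 + 601.3 - 241.4 + 205.5 + 311.8 = 1887.5
Primary income: 189.0 + 149.5 - 356.6 - 573.2 = -591.3
Secondary income: -115.6
Current account = (-880.6) + 1887.5 + (-591.3) + (-115.6) = 300.0
(Excluded from the current account — capital account: debt forgiveness received from foreign official creditors 60.7; financial account: inward foreign direct investment in the manufacturing sector 1153.6, increase in resident deposits held at foreign banks 130.0, sale of domestic government bonds to non-residents 876.4, new loans extended by domestic banks to foreign borrowers 839.0.)

300.0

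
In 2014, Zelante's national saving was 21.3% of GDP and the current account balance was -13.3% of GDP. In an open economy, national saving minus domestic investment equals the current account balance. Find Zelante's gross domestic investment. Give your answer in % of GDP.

34.6

S - I = CA (net lending to the rest of the world).
I = S - CA = 21.3 - (-13.3) = 34.6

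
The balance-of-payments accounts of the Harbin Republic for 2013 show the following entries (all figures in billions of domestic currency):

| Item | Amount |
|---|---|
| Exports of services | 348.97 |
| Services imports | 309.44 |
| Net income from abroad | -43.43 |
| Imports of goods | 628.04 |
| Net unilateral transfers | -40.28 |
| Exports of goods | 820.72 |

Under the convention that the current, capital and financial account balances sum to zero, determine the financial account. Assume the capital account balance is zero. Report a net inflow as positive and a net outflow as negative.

Goods balance = 820.72 - 628.04 = 192.68
Services balance = 348.97 - 309.44 = 39.53
Trade balance (goods + services) = 192.68 + 39.53 = 232.21
Net primary income = -43.43
Net secondary income = -40.28
Current account = 232.21 + (-43.43) + (-40.28) = 148.50
Financial account = -(148.50) = -148.50

-148.50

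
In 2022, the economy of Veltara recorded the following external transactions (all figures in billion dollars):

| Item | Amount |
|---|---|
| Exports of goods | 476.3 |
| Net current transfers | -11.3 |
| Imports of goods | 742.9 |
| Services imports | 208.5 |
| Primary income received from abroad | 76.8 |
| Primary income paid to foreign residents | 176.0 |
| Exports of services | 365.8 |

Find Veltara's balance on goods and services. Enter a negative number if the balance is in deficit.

Goods balance = 476.3 - 742.9 = -266.6
Services balance = 365.8 - 208.5 = 157.3
Trade balance (goods + services) = -266.6 + 157.3 = -109.3

-109.3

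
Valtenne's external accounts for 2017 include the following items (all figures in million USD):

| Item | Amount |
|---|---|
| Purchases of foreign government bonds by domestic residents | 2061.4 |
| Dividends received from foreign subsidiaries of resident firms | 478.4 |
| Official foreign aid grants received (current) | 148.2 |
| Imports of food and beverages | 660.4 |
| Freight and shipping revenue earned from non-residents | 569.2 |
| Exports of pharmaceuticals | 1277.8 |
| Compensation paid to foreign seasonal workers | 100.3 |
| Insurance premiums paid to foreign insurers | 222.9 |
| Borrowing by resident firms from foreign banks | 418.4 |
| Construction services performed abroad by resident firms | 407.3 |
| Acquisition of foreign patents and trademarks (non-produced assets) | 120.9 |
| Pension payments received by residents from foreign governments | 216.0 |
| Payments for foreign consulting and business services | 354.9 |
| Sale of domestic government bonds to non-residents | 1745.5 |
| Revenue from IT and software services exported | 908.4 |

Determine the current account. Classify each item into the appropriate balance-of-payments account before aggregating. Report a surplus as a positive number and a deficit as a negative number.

Goods: 1277.8 - 660.4 = 617.4
Services: 569.2 - 222.9 + 908.4 + 407.3 - 354.9 = 1307.1
Primary income: -100.3 + 478.4 = 378.1
Secondary income: 216.0 + 148.2 = 364.2
Current account = 617.4 + 1307.1 + 378.1 + 364.2 = 2666.8
(Excluded from the current account — financial account: purchases of foreign government bonds by domestic residents 2061.4, borrowing by resident firms from foreign banks 418.4, sale of domestic government bonds to non-residents 1745.5; capital account: acquisition of foreign patents and trademarks (non-produced assets) 120.9.)

2666.8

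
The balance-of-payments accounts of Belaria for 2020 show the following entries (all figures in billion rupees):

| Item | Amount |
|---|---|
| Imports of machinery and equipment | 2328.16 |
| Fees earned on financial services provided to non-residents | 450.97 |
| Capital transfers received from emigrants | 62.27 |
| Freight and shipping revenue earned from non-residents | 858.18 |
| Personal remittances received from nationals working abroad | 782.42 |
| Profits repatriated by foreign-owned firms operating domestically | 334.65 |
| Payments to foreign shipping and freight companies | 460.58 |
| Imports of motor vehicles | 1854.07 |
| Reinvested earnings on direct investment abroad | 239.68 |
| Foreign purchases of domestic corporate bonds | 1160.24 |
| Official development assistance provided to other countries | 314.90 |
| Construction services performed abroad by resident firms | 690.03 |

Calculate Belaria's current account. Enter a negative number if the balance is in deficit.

Goods: -1854.07 - 2328.16 = -4182.23
Services: 690.03 + 858.18 + 450.97 - 460.58 = 1538.60
Primary income: -334.65 + 239.68 = -94.97
Secondary income: 782.42 - 314.90 = 467.52
Current account = (-4182.23) + 1538.60 + (-94.97) + 467.52 = -2271.08
(Excluded from the current account — capital account: capital transfers received from emigrants 62.27; financial account: foreign purchases of domestic corporate bonds 1160.24.)

-2271.08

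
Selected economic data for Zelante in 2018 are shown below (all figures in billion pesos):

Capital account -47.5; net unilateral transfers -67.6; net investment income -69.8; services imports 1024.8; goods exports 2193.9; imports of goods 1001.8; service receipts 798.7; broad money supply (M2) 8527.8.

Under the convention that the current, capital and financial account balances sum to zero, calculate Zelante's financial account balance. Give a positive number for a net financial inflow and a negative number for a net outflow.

Goods balance = 2193.9 - 1001.8 = 1192.1
Services balance = 798.7 - 1024.8 = -226.1
Trade balance (goods + services) = 1192.1 + (-226.1) = 966.0
Net primary income = -69.8
Net secondary income = -67.6
Current account = 966.0 + (-69.8) + (-67.6) = 828.6
Financial account = -(828.6 + (-47.5)) = -781.1

-781.1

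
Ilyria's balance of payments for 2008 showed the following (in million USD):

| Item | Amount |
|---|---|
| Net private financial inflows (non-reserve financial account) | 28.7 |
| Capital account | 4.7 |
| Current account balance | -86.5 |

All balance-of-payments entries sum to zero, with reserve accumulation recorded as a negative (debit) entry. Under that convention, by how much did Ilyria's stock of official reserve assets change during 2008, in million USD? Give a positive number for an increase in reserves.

Official reserve transactions balance = -((-86.5) + 4.7 + 28.7) = 53.1
An accumulation of reserves is recorded as a debit (negative entry), so the change in the stock of reserves is the negative of that balance.
Change in official reserves = -(53.1) = -53.1

-53.1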